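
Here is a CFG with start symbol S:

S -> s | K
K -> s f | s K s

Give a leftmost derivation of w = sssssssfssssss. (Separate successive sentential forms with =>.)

S=>K=>sKs=>ssKss=>sssKsss=>ssssKssss=>sssssKsssss=>ssssssKssssss=>sssssssfssssss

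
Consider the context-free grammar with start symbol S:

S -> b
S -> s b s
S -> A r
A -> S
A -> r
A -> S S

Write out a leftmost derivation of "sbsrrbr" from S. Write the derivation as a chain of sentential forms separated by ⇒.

S ⇒ Ar   [S -> A r]
Ar ⇒ SSr   [A -> S S]
SSr ⇒ ArSr   [S -> A r]
ArSr ⇒ SrSr   [A -> S]
SrSr ⇒ ArrSr   [S -> A r]
ArrSr ⇒ SrrSr   [A -> S]
SrrSr ⇒ sbsrrSr   [S -> s b s]
sbsrrSr ⇒ sbsrrbr   [S -> b]

S ⇒ Ar ⇒ SSr ⇒ ArSr ⇒ SrSr ⇒ ArrSr ⇒ SrrSr ⇒ sbsrrSr ⇒ sbsrrbr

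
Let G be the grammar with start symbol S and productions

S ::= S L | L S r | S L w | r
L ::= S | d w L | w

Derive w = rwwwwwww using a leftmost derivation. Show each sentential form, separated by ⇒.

S ⇒ SLw   [S ::= S L w]
SLw ⇒ SLwLw   [S ::= S L w]
SLwLw ⇒ SLwLwLw   [S ::= S L w]
SLwLwLw ⇒ SLLwLwLw   [S ::= S L]
SLLwLwLw ⇒ rLLwLwLw   [S ::= r]
rLLwLwLw ⇒ rwLwLwLw   [L ::= w]
rwLwLwLw ⇒ rwwwLwLw   [L ::= w]
rwwwLwLw ⇒ rwwwwwLw   [L ::= w]
rwwwwwLw ⇒ rwwwwwww   [L ::= w]

S ⇒ SLw ⇒ SLwLw ⇒ SLwLwLw ⇒ SLLwLwLw ⇒ rLLwLwLw ⇒ rwLwLwLw ⇒ rwwwLwLw ⇒ rwwwwwLw ⇒ rwwwwwww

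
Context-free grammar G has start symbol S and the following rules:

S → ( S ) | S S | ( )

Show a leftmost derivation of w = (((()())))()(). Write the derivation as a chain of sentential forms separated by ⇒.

S ⇒ SS   [S → S S]
SS ⇒ SSS   [S → S S]
SSS ⇒ (S)SS   [S → ( S )]
(S)SS ⇒ ((S))SS   [S → ( S )]
((S))SS ⇒ (((S)))SS   [S → ( S )]
(((S)))SS ⇒ (((SS)))SS   [S → S S]
(((SS)))SS ⇒ (((()S)))SS   [S → ( )]
(((()S)))SS ⇒ (((()())))SS   [S → ( )]
(((()())))SS ⇒ (((()())))()S   [S → ( )]
(((()())))()S ⇒ (((()())))()()   [S → ( )]

S⇒SS⇒SSS⇒(S)SS⇒((S))SS⇒(((S)))SS⇒(((SS)))SS⇒(((()S)))SS⇒(((()())))SS⇒(((()())))()S⇒(((()())))()()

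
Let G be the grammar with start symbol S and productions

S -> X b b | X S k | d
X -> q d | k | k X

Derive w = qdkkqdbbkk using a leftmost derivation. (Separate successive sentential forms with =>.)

S=>XSk=>qdSk=>qdXSkk=>qdkSkk=>qdkXbbkk=>qdkkXbbkk=>qdkkqdbbkk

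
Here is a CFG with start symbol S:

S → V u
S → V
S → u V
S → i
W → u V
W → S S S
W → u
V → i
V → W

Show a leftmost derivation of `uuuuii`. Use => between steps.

S => uV   [S → u V]
uV => uW   [V → W]
uW => uSSS   [W → S S S]
uSSS => uVuSS   [S → V u]
uVuSS => uWuSS   [V → W]
uWuSS => uuVuSS   [W → u V]
uuVuSS => uuWuSS   [V → W]
uuWuSS => uuuuSS   [W → u]
uuuuSS => uuuuiS   [S → i]
uuuuiS => uuuuii   [S → i]

S => uV => uW => uSSS => uVuSS => uWuSS => uuVuSS => uuWuSS => uuuuSS => uuuuiS => uuuuii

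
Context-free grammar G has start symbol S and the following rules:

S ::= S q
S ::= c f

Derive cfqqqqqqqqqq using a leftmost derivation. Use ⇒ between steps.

S ⇒ Sq   [S ::= S q]
Sq ⇒ Sqq   [S ::= S q]
Sqq ⇒ Sqqq   [S ::= S q]
Sqqq ⇒ Sqqqq   [S ::= S q]
Sqqqq ⇒ Sqqqqq   [S ::= S q]
Sqqqqq ⇒ Sqqqqqq   [S ::= S q]
Sqqqqqq ⇒ Sqqqqqqq   [S ::= S q]
Sqqqqqqq ⇒ Sqqqqqqqq   [S ::= S q]
Sqqqqqqqq ⇒ Sqqqqqqqqq   [S ::= S q]
Sqqqqqqqqq ⇒ Sqqqqqqqqqq   [S ::= S q]
Sqqqqqqqqqq ⇒ cfqqqqqqqqqq   [S ::= c f]

S⇒Sq⇒Sqq⇒Sqqq⇒Sqqqq⇒Sqqqqq⇒Sqqqqqq⇒Sqqqqqqq⇒Sqqqqqqqq⇒Sqqqqqqqqq⇒Sqqqqqqqqqq⇒cfqqqqqqqqqq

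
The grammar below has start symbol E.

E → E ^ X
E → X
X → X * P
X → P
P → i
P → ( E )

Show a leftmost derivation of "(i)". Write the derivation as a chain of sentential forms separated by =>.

E => X   [E → X]
X => P   [X → P]
P => (E)   [P → ( E )]
(E) => (X)   [E → X]
(X) => (P)   [X → P]
(P) => (i)   [P → i]

E => X => P => (E) => (X) => (P) => (i)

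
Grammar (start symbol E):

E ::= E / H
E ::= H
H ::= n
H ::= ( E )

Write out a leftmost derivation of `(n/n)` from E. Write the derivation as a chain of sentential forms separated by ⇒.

E ⇒ H ⇒ (E) ⇒ (E/H) ⇒ (H/H) ⇒ (n/H) ⇒ (n/n)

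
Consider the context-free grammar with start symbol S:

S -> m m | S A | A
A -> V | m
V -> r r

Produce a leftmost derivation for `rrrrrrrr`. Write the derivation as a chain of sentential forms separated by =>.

S=>SA=>SAA=>SAAA=>AAAA=>VAAA=>rrAAA=>rrVAA=>rrrrAA=>rrrrVA=>rrrrrrA=>rrrrrrV=>rrrrrrrr

S => SA   [S -> S A]
SA => SAA   [S -> S A]
SAA => SAAA   [S -> S A]
SAAA => AAAA   [S -> A]
AAAA => VAAA   [A -> V]
VAAA => rrAAA   [V -> r r]
rrAAA => rrVAA   [A -> V]
rrVAA => rrrrAA   [V -> r r]
rrrrAA => rrrrVA   [A -> V]
rrrrVA => rrrrrrA   [V -> r r]
rrrrrrA => rrrrrrV   [A -> V]
rrrrrrV => rrrrrrrr   [V -> r r]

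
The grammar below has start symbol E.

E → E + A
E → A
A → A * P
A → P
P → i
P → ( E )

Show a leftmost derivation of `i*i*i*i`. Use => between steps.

E => A   [E → A]
A => A*P   [A → A * P]
A*P => A*P*P   [A → A * P]
A*P*P => A*P*P*P   [A → A * P]
A*P*P*P => P*P*P*P   [A → P]
P*P*P*P => i*P*P*P   [P → i]
i*P*P*P => i*i*P*P   [P → i]
i*i*P*P => i*i*i*P   [P → i]
i*i*i*P => i*i*i*i   [P → i]

E => A => A*P => A*P*P => A*P*P*P => P*P*P*P => i*P*P*P => i*i*P*P => i*i*i*P => i*i*i*i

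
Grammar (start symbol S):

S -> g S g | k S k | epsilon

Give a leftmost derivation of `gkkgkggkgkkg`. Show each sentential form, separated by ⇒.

S ⇒ gSg   [S -> g S g]
gSg ⇒ gkSkg   [S -> k S k]
gkSkg ⇒ gkkSkkg   [S -> k S k]
gkkSkkg ⇒ gkkgSgkkg   [S -> g S g]
gkkgSgkkg ⇒ gkkgkSkgkkg   [S -> k S k]
gkkgkSkgkkg ⇒ gkkgkgSgkgkkg   [S -> g S g]
gkkgkgSgkgkkg ⇒ gkkgkggkgkkg   [S -> epsilon]

S ⇒ gSg ⇒ gkSkg ⇒ gkkSkkg ⇒ gkkgSgkkg ⇒ gkkgkSkgkkg ⇒ gkkgkgSgkgkkg ⇒ gkkgkggkgkkg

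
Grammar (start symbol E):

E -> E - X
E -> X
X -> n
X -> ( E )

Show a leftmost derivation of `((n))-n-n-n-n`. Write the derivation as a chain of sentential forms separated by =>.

E=>E-X=>E-X-X=>E-X-X-X=>E-X-X-X-X=>X-X-X-X-X=>(E)-X-X-X-X=>(X)-X-X-X-X=>((E))-X-X-X-X=>((X))-X-X-X-X=>((n))-X-X-X-X=>((n))-n-X-X-X=>((n))-n-n-X-X=>((n))-n-n-n-X=>((n))-n-n-n-n

E => E-X   [E -> E - X]
E-X => E-X-X   [E -> E - X]
E-X-X => E-X-X-X   [E -> E - X]
E-X-X-X => E-X-X-X-X   [E -> E - X]
E-X-X-X-X => X-X-X-X-X   [E -> X]
X-X-X-X-X => (E)-X-X-X-X   [X -> ( E )]
(E)-X-X-X-X => (X)-X-X-X-X   [E -> X]
(X)-X-X-X-X => ((E))-X-X-X-X   [X -> ( E )]
((E))-X-X-X-X => ((X))-X-X-X-X   [E -> X]
((X))-X-X-X-X => ((n))-X-X-X-X   [X -> n]
((n))-X-X-X-X => ((n))-n-X-X-X   [X -> n]
((n))-n-X-X-X => ((n))-n-n-X-X   [X -> n]
((n))-n-n-X-X => ((n))-n-n-n-X   [X -> n]
((n))-n-n-n-X => ((n))-n-n-n-n   [X -> n]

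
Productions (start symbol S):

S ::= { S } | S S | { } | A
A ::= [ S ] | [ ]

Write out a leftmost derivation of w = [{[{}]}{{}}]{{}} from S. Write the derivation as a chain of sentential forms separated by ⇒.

S⇒SS⇒AS⇒[S]S⇒[SS]S⇒[{S}S]S⇒[{A}S]S⇒[{[S]}S]S⇒[{[{}]}S]S⇒[{[{}]}{S}]S⇒[{[{}]}{{}}]S⇒[{[{}]}{{}}]{S}⇒[{[{}]}{{}}]{{}}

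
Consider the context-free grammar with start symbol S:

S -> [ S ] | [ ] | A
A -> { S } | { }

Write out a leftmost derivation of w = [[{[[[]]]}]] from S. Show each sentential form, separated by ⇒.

S ⇒ [S]   [S -> [ S ]]
[S] ⇒ [[S]]   [S -> [ S ]]
[[S]] ⇒ [[A]]   [S -> A]
[[A]] ⇒ [[{S}]]   [A -> { S }]
[[{S}]] ⇒ [[{[S]}]]   [S -> [ S ]]
[[{[S]}]] ⇒ [[{[[S]]}]]   [S -> [ S ]]
[[{[[S]]}]] ⇒ [[{[[[]]]}]]   [S -> [ ]]

S ⇒ [S] ⇒ [[S]] ⇒ [[A]] ⇒ [[{S}]] ⇒ [[{[S]}]] ⇒ [[{[[S]]}]] ⇒ [[{[[[]]]}]]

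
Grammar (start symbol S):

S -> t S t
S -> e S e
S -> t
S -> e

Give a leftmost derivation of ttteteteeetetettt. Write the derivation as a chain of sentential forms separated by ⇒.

S ⇒ tSt ⇒ ttStt ⇒ tttSttt ⇒ ttteSettt ⇒ tttetStettt ⇒ ttteteSetettt ⇒ tttetetStetettt ⇒ ttteteteSetetettt ⇒ ttteteteeetetettt

S ⇒ tSt   [S -> t S t]
tSt ⇒ ttStt   [S -> t S t]
ttStt ⇒ tttSttt   [S -> t S t]
tttSttt ⇒ ttteSettt   [S -> e S e]
ttteSettt ⇒ tttetStettt   [S -> t S t]
tttetStettt ⇒ ttteteSetettt   [S -> e S e]
ttteteSetettt ⇒ tttetetStetettt   [S -> t S t]
tttetetStetettt ⇒ ttteteteSetetettt   [S -> e S e]
ttteteteSetetettt ⇒ ttteteteeetetettt   [S -> e]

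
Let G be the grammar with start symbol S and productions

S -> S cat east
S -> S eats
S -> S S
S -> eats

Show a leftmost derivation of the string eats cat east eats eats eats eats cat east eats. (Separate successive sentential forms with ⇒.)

S ⇒ S eats ⇒ S cat east eats ⇒ S S cat east eats ⇒ S eats S cat east eats ⇒ S S eats S cat east eats ⇒ S eats S eats S cat east eats ⇒ S cat east eats S eats S cat east eats ⇒ eats cat east eats S eats S cat east eats ⇒ eats cat east eats eats eats S cat east eats ⇒ eats cat east eats eats eats eats cat east eats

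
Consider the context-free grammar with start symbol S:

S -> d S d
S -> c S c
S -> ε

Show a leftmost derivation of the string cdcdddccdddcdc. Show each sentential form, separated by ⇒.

S⇒cSc⇒cdSdc⇒cdcScdc⇒cdcdSdcdc⇒cdcddSddcdc⇒cdcdddSdddcdc⇒cdcdddcScdddcdc⇒cdcdddccdddcdc

S ⇒ cSc   [S -> c S c]
cSc ⇒ cdSdc   [S -> d S d]
cdSdc ⇒ cdcScdc   [S -> c S c]
cdcScdc ⇒ cdcdSdcdc   [S -> d S d]
cdcdSdcdc ⇒ cdcddSddcdc   [S -> d S d]
cdcddSddcdc ⇒ cdcdddSdddcdc   [S -> d S d]
cdcdddSdddcdc ⇒ cdcdddcScdddcdc   [S -> c S c]
cdcdddcScdddcdc ⇒ cdcdddccdddcdc   [S -> ε]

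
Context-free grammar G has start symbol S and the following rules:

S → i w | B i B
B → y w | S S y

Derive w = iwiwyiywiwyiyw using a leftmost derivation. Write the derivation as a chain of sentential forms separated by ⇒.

S ⇒ BiB ⇒ SSyiB ⇒ BiBSyiB ⇒ SSyiBSyiB ⇒ iwSyiBSyiB ⇒ iwiwyiBSyiB ⇒ iwiwyiywSyiB ⇒ iwiwyiywiwyiB ⇒ iwiwyiywiwyiyw

S ⇒ BiB   [S → B i B]
BiB ⇒ SSyiB   [B → S S y]
SSyiB ⇒ BiBSyiB   [S → B i B]
BiBSyiB ⇒ SSyiBSyiB   [B → S S y]
SSyiBSyiB ⇒ iwSyiBSyiB   [S → i w]
iwSyiBSyiB ⇒ iwiwyiBSyiB   [S → i w]
iwiwyiBSyiB ⇒ iwiwyiywSyiB   [B → y w]
iwiwyiywSyiB ⇒ iwiwyiywiwyiB   [S → i w]
iwiwyiywiwyiB ⇒ iwiwyiywiwyiyw   [B → y w]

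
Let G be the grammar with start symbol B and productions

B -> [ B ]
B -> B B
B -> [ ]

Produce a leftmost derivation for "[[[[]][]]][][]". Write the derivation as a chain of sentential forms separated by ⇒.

B ⇒ BB   [B -> B B]
BB ⇒ BBB   [B -> B B]
BBB ⇒ [B]BB   [B -> [ B ]]
[B]BB ⇒ [[B]]BB   [B -> [ B ]]
[[B]]BB ⇒ [[BB]]BB   [B -> B B]
[[BB]]BB ⇒ [[[B]B]]BB   [B -> [ B ]]
[[[B]B]]BB ⇒ [[[[]]B]]BB   [B -> [ ]]
[[[[]]B]]BB ⇒ [[[[]][]]]BB   [B -> [ ]]
[[[[]][]]]BB ⇒ [[[[]][]]][]B   [B -> [ ]]
[[[[]][]]][]B ⇒ [[[[]][]]][][]   [B -> [ ]]

B⇒BB⇒BBB⇒[B]BB⇒[[B]]BB⇒[[BB]]BB⇒[[[B]B]]BB⇒[[[[]]B]]BB⇒[[[[]][]]]BB⇒[[[[]][]]][]B⇒[[[[]][]]][][]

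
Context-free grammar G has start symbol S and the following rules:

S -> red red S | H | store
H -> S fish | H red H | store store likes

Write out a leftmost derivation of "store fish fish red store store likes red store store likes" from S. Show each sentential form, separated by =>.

S => H => H red H => H red H red H => S fish red H red H => H fish red H red H => S fish fish red H red H => store fish fish red H red H => store fish fish red store store likes red H => store fish fish red store store likes red store store likes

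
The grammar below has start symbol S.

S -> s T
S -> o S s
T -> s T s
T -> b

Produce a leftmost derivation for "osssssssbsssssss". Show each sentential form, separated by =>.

S => oSs => osTs => ossTss => osssTsss => ossssTssss => osssssTsssss => ossssssTssssss => osssssssTsssssss => osssssssbsssssss

S => oSs   [S -> o S s]
oSs => osTs   [S -> s T]
osTs => ossTss   [T -> s T s]
ossTss => osssTsss   [T -> s T s]
osssTsss => ossssTssss   [T -> s T s]
ossssTssss => osssssTsssss   [T -> s T s]
osssssTsssss => ossssssTssssss   [T -> s T s]
ossssssTssssss => osssssssTsssssss   [T -> s T s]
osssssssTsssssss => osssssssbsssssss   [T -> b]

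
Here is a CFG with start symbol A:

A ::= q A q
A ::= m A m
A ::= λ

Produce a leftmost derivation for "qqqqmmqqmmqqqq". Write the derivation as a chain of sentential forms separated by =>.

A=>qAq=>qqAqq=>qqqAqqq=>qqqqAqqqq=>qqqqmAmqqqq=>qqqqmmAmmqqqq=>qqqqmmqAqmmqqqq=>qqqqmmqqmmqqqq

A => qAq   [A ::= q A q]
qAq => qqAqq   [A ::= q A q]
qqAqq => qqqAqqq   [A ::= q A q]
qqqAqqq => qqqqAqqqq   [A ::= q A q]
qqqqAqqqq => qqqqmAmqqqq   [A ::= m A m]
qqqqmAmqqqq => qqqqmmAmmqqqq   [A ::= m A m]
qqqqmmAmmqqqq => qqqqmmqAqmmqqqq   [A ::= q A q]
qqqqmmqAqmmqqqq => qqqqmmqqmmqqqq   [A ::= λ]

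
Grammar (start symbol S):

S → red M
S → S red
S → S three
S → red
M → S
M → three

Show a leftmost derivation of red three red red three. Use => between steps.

S => S three => S red three => S red red three => red M red red three => red three red red three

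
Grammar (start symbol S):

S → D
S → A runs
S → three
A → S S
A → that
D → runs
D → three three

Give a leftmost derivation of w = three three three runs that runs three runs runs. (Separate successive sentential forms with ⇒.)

S ⇒ A runs ⇒ S S runs ⇒ A runs S runs ⇒ S S runs S runs ⇒ three S runs S runs ⇒ three D runs S runs ⇒ three three three runs S runs ⇒ three three three runs A runs runs ⇒ three three three runs S S runs runs ⇒ three three three runs A runs S runs runs ⇒ three three three runs that runs S runs runs ⇒ three three three runs that runs three runs runs

S ⇒ A runs   [S → A runs]
A runs ⇒ S S runs   [A → S S]
S S runs ⇒ A runs S runs   [S → A runs]
A runs S runs ⇒ S S runs S runs   [A → S S]
S S runs S runs ⇒ three S runs S runs   [S → three]
three S runs S runs ⇒ three D runs S runs   [S → D]
three D runs S runs ⇒ three three three runs S runs   [D → three three]
three three three runs S runs ⇒ three three three runs A runs runs   [S → A runs]
three three three runs A runs runs ⇒ three three three runs S S runs runs   [A → S S]
three three three runs S S runs runs ⇒ three three three runs A runs S runs runs   [S → A runs]
three three three runs A runs S runs runs ⇒ three three three runs that runs S runs runs   [A → that]
three three three runs that runs S runs runs ⇒ three three three runs that runs three runs runs   [S → three]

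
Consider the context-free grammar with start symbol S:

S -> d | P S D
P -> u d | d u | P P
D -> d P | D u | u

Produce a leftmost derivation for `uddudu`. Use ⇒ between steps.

S⇒PSD⇒PPSD⇒udPSD⇒udduSD⇒uddudD⇒uddudu

S ⇒ PSD   [S -> P S D]
PSD ⇒ PPSD   [P -> P P]
PPSD ⇒ udPSD   [P -> u d]
udPSD ⇒ udduSD   [P -> d u]
udduSD ⇒ uddudD   [S -> d]
uddudD ⇒ uddudu   [D -> u]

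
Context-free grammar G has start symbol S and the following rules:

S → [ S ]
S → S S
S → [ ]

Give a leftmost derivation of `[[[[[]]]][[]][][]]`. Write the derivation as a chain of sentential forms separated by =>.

S => [S]   [S → [ S ]]
[S] => [SS]   [S → S S]
[SS] => [SSS]   [S → S S]
[SSS] => [SSSS]   [S → S S]
[SSSS] => [[S]SSS]   [S → [ S ]]
[[S]SSS] => [[[S]]SSS]   [S → [ S ]]
[[[S]]SSS] => [[[[S]]]SSS]   [S → [ S ]]
[[[[S]]]SSS] => [[[[[]]]]SSS]   [S → [ ]]
[[[[[]]]]SSS] => [[[[[]]]][S]SS]   [S → [ S ]]
[[[[[]]]][S]SS] => [[[[[]]]][[]]SS]   [S → [ ]]
[[[[[]]]][[]]SS] => [[[[[]]]][[]][]S]   [S → [ ]]
[[[[[]]]][[]][]S] => [[[[[]]]][[]][][]]   [S → [ ]]

S=>[S]=>[SS]=>[SSS]=>[SSSS]=>[[S]SSS]=>[[[S]]SSS]=>[[[[S]]]SSS]=>[[[[[]]]]SSS]=>[[[[[]]]][S]SS]=>[[[[[]]]][[]]SS]=>[[[[[]]]][[]][]S]=>[[[[[]]]][[]][][]]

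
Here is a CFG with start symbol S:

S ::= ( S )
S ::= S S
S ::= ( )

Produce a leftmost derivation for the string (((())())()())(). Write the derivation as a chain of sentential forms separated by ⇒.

S⇒SS⇒(S)S⇒(SS)S⇒(SSS)S⇒((S)SS)S⇒((SS)SS)S⇒(((S)S)SS)S⇒(((())S)SS)S⇒(((())())SS)S⇒(((())())()S)S⇒(((())())()())S⇒(((())())()())()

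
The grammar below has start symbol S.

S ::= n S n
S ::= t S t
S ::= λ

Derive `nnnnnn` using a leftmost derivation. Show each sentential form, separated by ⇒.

S ⇒ nSn ⇒ nnSnn ⇒ nnnSnnn ⇒ nnnnnn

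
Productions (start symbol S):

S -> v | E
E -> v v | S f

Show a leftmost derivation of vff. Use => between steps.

S=>E=>Sf=>Ef=>Sff=>vff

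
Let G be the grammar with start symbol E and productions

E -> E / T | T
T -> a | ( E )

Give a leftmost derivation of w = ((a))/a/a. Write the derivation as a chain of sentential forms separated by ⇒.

E ⇒ E/T   [E -> E / T]
E/T ⇒ E/T/T   [E -> E / T]
E/T/T ⇒ T/T/T   [E -> T]
T/T/T ⇒ (E)/T/T   [T -> ( E )]
(E)/T/T ⇒ (T)/T/T   [E -> T]
(T)/T/T ⇒ ((E))/T/T   [T -> ( E )]
((E))/T/T ⇒ ((T))/T/T   [E -> T]
((T))/T/T ⇒ ((a))/T/T   [T -> a]
((a))/T/T ⇒ ((a))/a/T   [T -> a]
((a))/a/T ⇒ ((a))/a/a   [T -> a]

E ⇒ E/T ⇒ E/T/T ⇒ T/T/T ⇒ (E)/T/T ⇒ (T)/T/T ⇒ ((E))/T/T ⇒ ((T))/T/T ⇒ ((a))/T/T ⇒ ((a))/a/T ⇒ ((a))/a/a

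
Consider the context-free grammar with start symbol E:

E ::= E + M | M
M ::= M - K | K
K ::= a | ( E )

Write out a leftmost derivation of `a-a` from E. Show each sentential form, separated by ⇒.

E ⇒ M ⇒ M-K ⇒ K-K ⇒ a-K ⇒ a-a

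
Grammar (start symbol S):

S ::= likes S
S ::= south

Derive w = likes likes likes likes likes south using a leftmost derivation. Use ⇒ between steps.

S ⇒ likes S   [S ::= likes S]
likes S ⇒ likes likes S   [S ::= likes S]
likes likes S ⇒ likes likes likes S   [S ::= likes S]
likes likes likes S ⇒ likes likes likes likes S   [S ::= likes S]
likes likes likes likes S ⇒ likes likes likes likes likes S   [S ::= likes S]
likes likes likes likes likes S ⇒ likes likes likes likes likes south   [S ::= south]

S ⇒ likes S ⇒ likes likes S ⇒ likes likes likes S ⇒ likes likes likes likes S ⇒ likes likes likes likes likes S ⇒ likes likes likes likes likes south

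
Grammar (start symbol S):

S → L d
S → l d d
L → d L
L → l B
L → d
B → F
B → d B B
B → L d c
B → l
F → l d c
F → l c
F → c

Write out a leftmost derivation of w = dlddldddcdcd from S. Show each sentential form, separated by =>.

S => Ld   [S → L d]
Ld => dLd   [L → d L]
dLd => dlBd   [L → l B]
dlBd => dlLdcd   [B → L d c]
dlLdcd => dldLdcd   [L → d L]
dldLdcd => dlddLdcd   [L → d L]
dlddLdcd => dlddlBdcd   [L → l B]
dlddlBdcd => dlddlLdcdcd   [B → L d c]
dlddlLdcdcd => dlddldLdcdcd   [L → d L]
dlddldLdcdcd => dlddldddcdcd   [L → d]

S => Ld => dLd => dlBd => dlLdcd => dldLdcd => dlddLdcd => dlddlBdcd => dlddlLdcdcd => dlddldLdcdcd => dlddldddcdcd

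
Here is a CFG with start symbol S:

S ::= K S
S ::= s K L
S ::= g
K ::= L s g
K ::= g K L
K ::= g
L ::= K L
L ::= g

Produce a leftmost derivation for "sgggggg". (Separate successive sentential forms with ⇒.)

S⇒sKL⇒sgL⇒sgKL⇒sggL⇒sggKL⇒sgggKLL⇒sggggLL⇒sgggggL⇒sgggggg

S ⇒ sKL   [S ::= s K L]
sKL ⇒ sgL   [K ::= g]
sgL ⇒ sgKL   [L ::= K L]
sgKL ⇒ sggL   [K ::= g]
sggL ⇒ sggKL   [L ::= K L]
sggKL ⇒ sgggKLL   [K ::= g K L]
sgggKLL ⇒ sggggLL   [K ::= g]
sggggLL ⇒ sgggggL   [L ::= g]
sgggggL ⇒ sgggggg   [L ::= g]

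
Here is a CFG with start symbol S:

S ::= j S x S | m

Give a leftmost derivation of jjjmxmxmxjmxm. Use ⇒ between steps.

S ⇒ jSxS   [S ::= j S x S]
jSxS ⇒ jjSxSxS   [S ::= j S x S]
jjSxSxS ⇒ jjjSxSxSxS   [S ::= j S x S]
jjjSxSxSxS ⇒ jjjmxSxSxS   [S ::= m]
jjjmxSxSxS ⇒ jjjmxmxSxS   [S ::= m]
jjjmxmxSxS ⇒ jjjmxmxmxS   [S ::= m]
jjjmxmxmxS ⇒ jjjmxmxmxjSxS   [S ::= j S x S]
jjjmxmxmxjSxS ⇒ jjjmxmxmxjmxS   [S ::= m]
jjjmxmxmxjmxS ⇒ jjjmxmxmxjmxm   [S ::= m]

S ⇒ jSxS ⇒ jjSxSxS ⇒ jjjSxSxSxS ⇒ jjjmxSxSxS ⇒ jjjmxmxSxS ⇒ jjjmxmxmxS ⇒ jjjmxmxmxjSxS ⇒ jjjmxmxmxjmxS ⇒ jjjmxmxmxjmxm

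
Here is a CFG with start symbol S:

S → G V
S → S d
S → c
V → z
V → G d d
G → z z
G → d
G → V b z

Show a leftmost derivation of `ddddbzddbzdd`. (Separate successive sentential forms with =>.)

S => GV => dV => dGdd => dVbzdd => dGddbzdd => dVbzddbzdd => dGddbzddbzdd => ddddbzddbzdd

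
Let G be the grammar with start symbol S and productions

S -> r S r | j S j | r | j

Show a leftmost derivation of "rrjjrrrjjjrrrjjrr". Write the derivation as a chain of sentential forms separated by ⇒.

S ⇒ rSr ⇒ rrSrr ⇒ rrjSjrr ⇒ rrjjSjjrr ⇒ rrjjrSrjjrr ⇒ rrjjrrSrrjjrr ⇒ rrjjrrrSrrrjjrr ⇒ rrjjrrrjSjrrrjjrr ⇒ rrjjrrrjjjrrrjjrr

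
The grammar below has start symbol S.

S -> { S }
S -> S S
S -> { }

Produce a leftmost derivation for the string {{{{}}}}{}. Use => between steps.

S => SS => {S}S => {{S}}S => {{{S}}}S => {{{{}}}}S => {{{{}}}}{}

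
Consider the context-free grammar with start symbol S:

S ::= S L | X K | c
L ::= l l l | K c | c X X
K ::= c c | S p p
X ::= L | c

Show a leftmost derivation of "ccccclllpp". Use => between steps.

S => XK => cK => cSpp => cSLpp => cSLLpp => ccLLpp => ccKcLpp => cccccLpp => ccccclllpp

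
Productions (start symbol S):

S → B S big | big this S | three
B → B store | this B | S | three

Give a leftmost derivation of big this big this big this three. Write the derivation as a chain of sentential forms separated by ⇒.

S ⇒ big this S   [S → big this S]
big this S ⇒ big this big this S   [S → big this S]
big this big this S ⇒ big this big this big this S   [S → big this S]
big this big this big this S ⇒ big this big this big this three   [S → three]

S ⇒ big this S ⇒ big this big this S ⇒ big this big this big this S ⇒ big this big this big this three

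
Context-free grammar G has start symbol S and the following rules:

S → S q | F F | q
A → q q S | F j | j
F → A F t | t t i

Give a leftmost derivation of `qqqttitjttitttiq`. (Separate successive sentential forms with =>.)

S => Sq => FFq => AFtFq => FjFtFq => AFtjFtFq => qqSFtjFtFq => qqqFtjFtFq => qqqttitjFtFq => qqqttitjttitFq => qqqttitjttitttiq

S => Sq   [S → S q]
Sq => FFq   [S → F F]
FFq => AFtFq   [F → A F t]
AFtFq => FjFtFq   [A → F j]
FjFtFq => AFtjFtFq   [F → A F t]
AFtjFtFq => qqSFtjFtFq   [A → q q S]
qqSFtjFtFq => qqqFtjFtFq   [S → q]
qqqFtjFtFq => qqqttitjFtFq   [F → t t i]
qqqttitjFtFq => qqqttitjttitFq   [F → t t i]
qqqttitjttitFq => qqqttitjttitttiq   [F → t t i]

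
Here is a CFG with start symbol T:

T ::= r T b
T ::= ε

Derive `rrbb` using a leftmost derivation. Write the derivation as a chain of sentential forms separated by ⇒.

T ⇒ rTb ⇒ rrTbb ⇒ rrbb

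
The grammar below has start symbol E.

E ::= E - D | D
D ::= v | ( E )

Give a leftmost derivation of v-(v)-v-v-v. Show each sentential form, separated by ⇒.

E⇒E-D⇒E-D-D⇒E-D-D-D⇒E-D-D-D-D⇒D-D-D-D-D⇒v-D-D-D-D⇒v-(E)-D-D-D⇒v-(D)-D-D-D⇒v-(v)-D-D-D⇒v-(v)-v-D-D⇒v-(v)-v-v-D⇒v-(v)-v-v-v

E ⇒ E-D   [E ::= E - D]
E-D ⇒ E-D-D   [E ::= E - D]
E-D-D ⇒ E-D-D-D   [E ::= E - D]
E-D-D-D ⇒ E-D-D-D-D   [E ::= E - D]
E-D-D-D-D ⇒ D-D-D-D-D   [E ::= D]
D-D-D-D-D ⇒ v-D-D-D-D   [D ::= v]
v-D-D-D-D ⇒ v-(E)-D-D-D   [D ::= ( E )]
v-(E)-D-D-D ⇒ v-(D)-D-D-D   [E ::= D]
v-(D)-D-D-D ⇒ v-(v)-D-D-D   [D ::= v]
v-(v)-D-D-D ⇒ v-(v)-v-D-D   [D ::= v]
v-(v)-v-D-D ⇒ v-(v)-v-v-D   [D ::= v]
v-(v)-v-v-D ⇒ v-(v)-v-v-v   [D ::= v]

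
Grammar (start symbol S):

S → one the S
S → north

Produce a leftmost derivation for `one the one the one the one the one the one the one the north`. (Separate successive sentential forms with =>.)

S => one the S => one the one the S => one the one the one the S => one the one the one the one the S => one the one the one the one the one the S => one the one the one the one the one the one the S => one the one the one the one the one the one the one the S => one the one the one the one the one the one the one the north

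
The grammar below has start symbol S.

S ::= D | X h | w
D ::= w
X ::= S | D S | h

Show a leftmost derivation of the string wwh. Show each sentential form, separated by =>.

S => Xh => DSh => wSh => wwh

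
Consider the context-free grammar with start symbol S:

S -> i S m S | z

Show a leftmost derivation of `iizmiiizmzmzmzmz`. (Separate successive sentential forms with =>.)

S=>iSmS=>iiSmSmS=>iizmSmS=>iizmiSmSmS=>iizmiiSmSmSmS=>iizmiiiSmSmSmSmS=>iizmiiizmSmSmSmS=>iizmiiizmzmSmSmS=>iizmiiizmzmzmSmS=>iizmiiizmzmzmzmS=>iizmiiizmzmzmzmz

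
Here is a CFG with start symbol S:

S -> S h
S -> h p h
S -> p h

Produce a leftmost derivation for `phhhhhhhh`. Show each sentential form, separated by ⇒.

S ⇒ Sh ⇒ Shh ⇒ Shhh ⇒ Shhhh ⇒ Shhhhh ⇒ Shhhhhh ⇒ Shhhhhhh ⇒ phhhhhhhh

S ⇒ Sh   [S -> S h]
Sh ⇒ Shh   [S -> S h]
Shh ⇒ Shhh   [S -> S h]
Shhh ⇒ Shhhh   [S -> S h]
Shhhh ⇒ Shhhhh   [S -> S h]
Shhhhh ⇒ Shhhhhh   [S -> S h]
Shhhhhh ⇒ Shhhhhhh   [S -> S h]
Shhhhhhh ⇒ phhhhhhhh   [S -> p h]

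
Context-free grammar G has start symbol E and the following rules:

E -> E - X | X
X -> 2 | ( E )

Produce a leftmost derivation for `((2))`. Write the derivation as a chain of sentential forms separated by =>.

E=>X=>(E)=>(X)=>((E))=>((X))=>((2))

E => X   [E -> X]
X => (E)   [X -> ( E )]
(E) => (X)   [E -> X]
(X) => ((E))   [X -> ( E )]
((E)) => ((X))   [E -> X]
((X)) => ((2))   [X -> 2]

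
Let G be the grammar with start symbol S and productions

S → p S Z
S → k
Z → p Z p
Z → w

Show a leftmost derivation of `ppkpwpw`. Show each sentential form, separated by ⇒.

S⇒pSZ⇒ppSZZ⇒ppkZZ⇒ppkpZpZ⇒ppkpwpZ⇒ppkpwpw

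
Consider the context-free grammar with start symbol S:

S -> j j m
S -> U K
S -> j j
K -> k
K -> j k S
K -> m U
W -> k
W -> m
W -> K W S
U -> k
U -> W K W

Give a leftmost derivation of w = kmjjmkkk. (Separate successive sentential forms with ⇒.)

S⇒UK⇒WKWK⇒KWSKWK⇒kWSKWK⇒kmSKWK⇒kmjjmKWK⇒kmjjmkWK⇒kmjjmkkK⇒kmjjmkkk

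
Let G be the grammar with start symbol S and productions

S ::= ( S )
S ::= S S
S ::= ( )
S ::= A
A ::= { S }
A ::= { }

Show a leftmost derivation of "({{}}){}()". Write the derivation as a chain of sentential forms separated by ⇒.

S ⇒ SS ⇒ SSS ⇒ (S)SS ⇒ (A)SS ⇒ ({S})SS ⇒ ({A})SS ⇒ ({{}})SS ⇒ ({{}})AS ⇒ ({{}}){}S ⇒ ({{}}){}()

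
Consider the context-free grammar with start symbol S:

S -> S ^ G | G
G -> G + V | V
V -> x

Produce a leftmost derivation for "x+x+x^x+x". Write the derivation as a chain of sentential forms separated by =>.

S => S^G => G^G => G+V^G => G+V+V^G => V+V+V^G => x+V+V^G => x+x+V^G => x+x+x^G => x+x+x^G+V => x+x+x^V+V => x+x+x^x+V => x+x+x^x+x

S => S^G   [S -> S ^ G]
S^G => G^G   [S -> G]
G^G => G+V^G   [G -> G + V]
G+V^G => G+V+V^G   [G -> G + V]
G+V+V^G => V+V+V^G   [G -> V]
V+V+V^G => x+V+V^G   [V -> x]
x+V+V^G => x+x+V^G   [V -> x]
x+x+V^G => x+x+x^G   [V -> x]
x+x+x^G => x+x+x^G+V   [G -> G + V]
x+x+x^G+V => x+x+x^V+V   [G -> V]
x+x+x^V+V => x+x+x^x+V   [V -> x]
x+x+x^x+V => x+x+x^x+x   [V -> x]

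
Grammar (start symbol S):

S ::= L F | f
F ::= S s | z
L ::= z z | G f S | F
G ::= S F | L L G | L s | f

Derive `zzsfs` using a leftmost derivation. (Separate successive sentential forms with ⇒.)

S ⇒ LF   [S ::= L F]
LF ⇒ FF   [L ::= F]
FF ⇒ SsF   [F ::= S s]
SsF ⇒ LFsF   [S ::= L F]
LFsF ⇒ FFsF   [L ::= F]
FFsF ⇒ zFsF   [F ::= z]
zFsF ⇒ zzsF   [F ::= z]
zzsF ⇒ zzsSs   [F ::= S s]
zzsSs ⇒ zzsfs   [S ::= f]

S ⇒ LF ⇒ FF ⇒ SsF ⇒ LFsF ⇒ FFsF ⇒ zFsF ⇒ zzsF ⇒ zzsSs ⇒ zzsfs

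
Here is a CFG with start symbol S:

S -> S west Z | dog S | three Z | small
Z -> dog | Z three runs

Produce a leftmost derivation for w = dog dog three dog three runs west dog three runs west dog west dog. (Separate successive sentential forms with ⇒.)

S ⇒ S west Z ⇒ dog S west Z ⇒ dog S west Z west Z ⇒ dog dog S west Z west Z ⇒ dog dog S west Z west Z west Z ⇒ dog dog three Z west Z west Z west Z ⇒ dog dog three Z three runs west Z west Z west Z ⇒ dog dog three dog three runs west Z west Z west Z ⇒ dog dog three dog three runs west Z three runs west Z west Z ⇒ dog dog three dog three runs west dog three runs west Z west Z ⇒ dog dog three dog three runs west dog three runs west dog west Z ⇒ dog dog three dog three runs west dog three runs west dog west dog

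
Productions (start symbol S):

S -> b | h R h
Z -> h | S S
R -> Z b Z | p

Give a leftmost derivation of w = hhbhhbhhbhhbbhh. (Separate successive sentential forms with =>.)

S => hRh   [S -> h R h]
hRh => hZbZh   [R -> Z b Z]
hZbZh => hSSbZh   [Z -> S S]
hSSbZh => hhRhSbZh   [S -> h R h]
hhRhSbZh => hhZbZhSbZh   [R -> Z b Z]
hhZbZhSbZh => hhSSbZhSbZh   [Z -> S S]
hhSSbZhSbZh => hhbSbZhSbZh   [S -> b]
hhbSbZhSbZh => hhbhRhbZhSbZh   [S -> h R h]
hhbhRhbZhSbZh => hhbhZbZhbZhSbZh   [R -> Z b Z]
hhbhZbZhbZhSbZh => hhbhhbZhbZhSbZh   [Z -> h]
hhbhhbZhbZhSbZh => hhbhhbhhbZhSbZh   [Z -> h]
hhbhhbhhbZhSbZh => hhbhhbhhbhhSbZh   [Z -> h]
hhbhhbhhbhhSbZh => hhbhhbhhbhhbbZh   [S -> b]
hhbhhbhhbhhbbZh => hhbhhbhhbhhbbhh   [Z -> h]

S=>hRh=>hZbZh=>hSSbZh=>hhRhSbZh=>hhZbZhSbZh=>hhSSbZhSbZh=>hhbSbZhSbZh=>hhbhRhbZhSbZh=>hhbhZbZhbZhSbZh=>hhbhhbZhbZhSbZh=>hhbhhbhhbZhSbZh=>hhbhhbhhbhhSbZh=>hhbhhbhhbhhbbZh=>hhbhhbhhbhhbbhh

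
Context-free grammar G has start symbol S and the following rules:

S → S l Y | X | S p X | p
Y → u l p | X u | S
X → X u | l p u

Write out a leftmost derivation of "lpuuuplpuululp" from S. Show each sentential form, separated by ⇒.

S⇒SlY⇒SpXlY⇒XpXlY⇒XupXlY⇒XuupXlY⇒lpuuupXlY⇒lpuuupXulY⇒lpuuuplpuulY⇒lpuuuplpuululp

S ⇒ SlY   [S → S l Y]
SlY ⇒ SpXlY   [S → S p X]
SpXlY ⇒ XpXlY   [S → X]
XpXlY ⇒ XupXlY   [X → X u]
XupXlY ⇒ XuupXlY   [X → X u]
XuupXlY ⇒ lpuuupXlY   [X → l p u]
lpuuupXlY ⇒ lpuuupXulY   [X → X u]
lpuuupXulY ⇒ lpuuuplpuulY   [X → l p u]
lpuuuplpuulY ⇒ lpuuuplpuululp   [Y → u l p]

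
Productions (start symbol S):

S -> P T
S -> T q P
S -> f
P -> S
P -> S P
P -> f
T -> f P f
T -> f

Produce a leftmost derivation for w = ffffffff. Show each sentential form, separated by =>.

S=>PT=>ST=>fT=>ffPf=>ffSPf=>ffPTPf=>fffTPf=>ffffPfPf=>ffffffPf=>ffffffff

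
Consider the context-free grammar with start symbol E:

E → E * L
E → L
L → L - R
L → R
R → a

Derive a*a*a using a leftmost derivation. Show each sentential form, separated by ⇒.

E ⇒ E*L   [E → E * L]
E*L ⇒ E*L*L   [E → E * L]
E*L*L ⇒ L*L*L   [E → L]
L*L*L ⇒ R*L*L   [L → R]
R*L*L ⇒ a*L*L   [R → a]
a*L*L ⇒ a*R*L   [L → R]
a*R*L ⇒ a*a*L   [R → a]
a*a*L ⇒ a*a*R   [L → R]
a*a*R ⇒ a*a*a   [R → a]

E ⇒ E*L ⇒ E*L*L ⇒ L*L*L ⇒ R*L*L ⇒ a*L*L ⇒ a*R*L ⇒ a*a*L ⇒ a*a*R ⇒ a*a*a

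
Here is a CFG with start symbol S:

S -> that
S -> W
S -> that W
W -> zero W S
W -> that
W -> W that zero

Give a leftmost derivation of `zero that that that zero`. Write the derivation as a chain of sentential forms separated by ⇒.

S ⇒ W ⇒ W that zero ⇒ zero W S that zero ⇒ zero that S that zero ⇒ zero that W that zero ⇒ zero that that that zero

S ⇒ W   [S -> W]
W ⇒ W that zero   [W -> W that zero]
W that zero ⇒ zero W S that zero   [W -> zero W S]
zero W S that zero ⇒ zero that S that zero   [W -> that]
zero that S that zero ⇒ zero that W that zero   [S -> W]
zero that W that zero ⇒ zero that that that zero   [W -> that]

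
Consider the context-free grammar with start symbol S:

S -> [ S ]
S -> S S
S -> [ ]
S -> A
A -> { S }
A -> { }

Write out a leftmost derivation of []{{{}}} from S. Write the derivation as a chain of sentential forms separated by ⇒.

S ⇒ SS ⇒ []S ⇒ []A ⇒ []{S} ⇒ []{A} ⇒ []{{S}} ⇒ []{{A}} ⇒ []{{{}}}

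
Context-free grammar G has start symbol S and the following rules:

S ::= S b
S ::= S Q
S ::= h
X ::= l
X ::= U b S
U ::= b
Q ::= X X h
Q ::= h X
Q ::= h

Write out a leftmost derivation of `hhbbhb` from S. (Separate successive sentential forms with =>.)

S => Sb   [S ::= S b]
Sb => SQb   [S ::= S Q]
SQb => hQb   [S ::= h]
hQb => hhXb   [Q ::= h X]
hhXb => hhUbSb   [X ::= U b S]
hhUbSb => hhbbSb   [U ::= b]
hhbbSb => hhbbhb   [S ::= h]

S => Sb => SQb => hQb => hhXb => hhUbSb => hhbbSb => hhbbhb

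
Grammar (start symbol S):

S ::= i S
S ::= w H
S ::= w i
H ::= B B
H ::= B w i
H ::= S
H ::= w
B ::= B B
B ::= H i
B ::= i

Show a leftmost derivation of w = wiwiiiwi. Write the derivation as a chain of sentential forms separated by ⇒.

S⇒wH⇒wBwi⇒wBBwi⇒wHiBwi⇒wBBiBwi⇒wiBiBwi⇒wiHiiBwi⇒wiwiiBwi⇒wiwiiiwi

S ⇒ wH   [S ::= w H]
wH ⇒ wBwi   [H ::= B w i]
wBwi ⇒ wBBwi   [B ::= B B]
wBBwi ⇒ wHiBwi   [B ::= H i]
wHiBwi ⇒ wBBiBwi   [H ::= B B]
wBBiBwi ⇒ wiBiBwi   [B ::= i]
wiBiBwi ⇒ wiHiiBwi   [B ::= H i]
wiHiiBwi ⇒ wiwiiBwi   [H ::= w]
wiwiiBwi ⇒ wiwiiiwi   [B ::= i]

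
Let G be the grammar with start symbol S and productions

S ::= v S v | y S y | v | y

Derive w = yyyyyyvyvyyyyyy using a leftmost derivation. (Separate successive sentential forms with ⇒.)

S ⇒ ySy   [S ::= y S y]
ySy ⇒ yySyy   [S ::= y S y]
yySyy ⇒ yyySyyy   [S ::= y S y]
yyySyyy ⇒ yyyySyyyy   [S ::= y S y]
yyyySyyyy ⇒ yyyyySyyyyy   [S ::= y S y]
yyyyySyyyyy ⇒ yyyyyySyyyyyy   [S ::= y S y]
yyyyyySyyyyyy ⇒ yyyyyyvSvyyyyyy   [S ::= v S v]
yyyyyyvSvyyyyyy ⇒ yyyyyyvyvyyyyyy   [S ::= y]

S ⇒ ySy ⇒ yySyy ⇒ yyySyyy ⇒ yyyySyyyy ⇒ yyyyySyyyyy ⇒ yyyyyySyyyyyy ⇒ yyyyyyvSvyyyyyy ⇒ yyyyyyvyvyyyyyy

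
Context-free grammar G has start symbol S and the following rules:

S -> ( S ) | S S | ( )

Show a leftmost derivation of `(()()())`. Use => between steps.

S => (S)   [S -> ( S )]
(S) => (SS)   [S -> S S]
(SS) => (SSS)   [S -> S S]
(SSS) => (()SS)   [S -> ( )]
(()SS) => (()()S)   [S -> ( )]
(()()S) => (()()())   [S -> ( )]

S=>(S)=>(SS)=>(SSS)=>(()SS)=>(()()S)=>(()()())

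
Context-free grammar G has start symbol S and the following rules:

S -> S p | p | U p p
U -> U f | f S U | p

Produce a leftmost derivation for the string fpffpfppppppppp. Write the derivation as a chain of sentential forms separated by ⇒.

S ⇒ Upp   [S -> U p p]
Upp ⇒ fSUpp   [U -> f S U]
fSUpp ⇒ fpUpp   [S -> p]
fpUpp ⇒ fpfSUpp   [U -> f S U]
fpfSUpp ⇒ fpfSpUpp   [S -> S p]
fpfSpUpp ⇒ fpfUpppUpp   [S -> U p p]
fpfUpppUpp ⇒ fpffSUpppUpp   [U -> f S U]
fpffSUpppUpp ⇒ fpffUppUpppUpp   [S -> U p p]
fpffUppUpppUpp ⇒ fpffUfppUpppUpp   [U -> U f]
fpffUfppUpppUpp ⇒ fpffpfppUpppUpp   [U -> p]
fpffpfppUpppUpp ⇒ fpffpfppppppUpp   [U -> p]
fpffpfppppppUpp ⇒ fpffpfppppppppp   [U -> p]

S ⇒ Upp ⇒ fSUpp ⇒ fpUpp ⇒ fpfSUpp ⇒ fpfSpUpp ⇒ fpfUpppUpp ⇒ fpffSUpppUpp ⇒ fpffUppUpppUpp ⇒ fpffUfppUpppUpp ⇒ fpffpfppUpppUpp ⇒ fpffpfppppppUpp ⇒ fpffpfppppppppp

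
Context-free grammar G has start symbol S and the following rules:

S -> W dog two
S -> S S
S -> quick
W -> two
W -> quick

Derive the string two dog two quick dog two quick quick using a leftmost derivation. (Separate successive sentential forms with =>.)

S => S S => W dog two S => two dog two S => two dog two S S => two dog two S S S => two dog two W dog two S S => two dog two quick dog two S S => two dog two quick dog two quick S => two dog two quick dog two quick quick

S => S S   [S -> S S]
S S => W dog two S   [S -> W dog two]
W dog two S => two dog two S   [W -> two]
two dog two S => two dog two S S   [S -> S S]
two dog two S S => two dog two S S S   [S -> S S]
two dog two S S S => two dog two W dog two S S   [S -> W dog two]
two dog two W dog two S S => two dog two quick dog two S S   [W -> quick]
two dog two quick dog two S S => two dog two quick dog two quick S   [S -> quick]
two dog two quick dog two quick S => two dog two quick dog two quick quick   [S -> quick]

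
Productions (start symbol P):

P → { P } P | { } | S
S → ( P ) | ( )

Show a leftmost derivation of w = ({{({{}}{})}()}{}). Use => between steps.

P => S => (P) => ({P}P) => ({{P}P}P) => ({{S}P}P) => ({{(P)}P}P) => ({{({P}P)}P}P) => ({{({{}}P)}P}P) => ({{({{}}{})}P}P) => ({{({{}}{})}S}P) => ({{({{}}{})}()}P) => ({{({{}}{})}()}{})

P => S   [P → S]
S => (P)   [S → ( P )]
(P) => ({P}P)   [P → { P } P]
({P}P) => ({{P}P}P)   [P → { P } P]
({{P}P}P) => ({{S}P}P)   [P → S]
({{S}P}P) => ({{(P)}P}P)   [S → ( P )]
({{(P)}P}P) => ({{({P}P)}P}P)   [P → { P } P]
({{({P}P)}P}P) => ({{({{}}P)}P}P)   [P → { }]
({{({{}}P)}P}P) => ({{({{}}{})}P}P)   [P → { }]
({{({{}}{})}P}P) => ({{({{}}{})}S}P)   [P → S]
({{({{}}{})}S}P) => ({{({{}}{})}()}P)   [S → ( )]
({{({{}}{})}()}P) => ({{({{}}{})}()}{})   [P → { }]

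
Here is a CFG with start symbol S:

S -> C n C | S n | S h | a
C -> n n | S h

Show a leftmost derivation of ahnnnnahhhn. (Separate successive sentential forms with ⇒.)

S⇒Sn⇒CnCn⇒ShnCn⇒ahnCn⇒ahnShn⇒ahnShhn⇒ahnCnChhn⇒ahnnnnChhn⇒ahnnnnShhhn⇒ahnnnnahhhn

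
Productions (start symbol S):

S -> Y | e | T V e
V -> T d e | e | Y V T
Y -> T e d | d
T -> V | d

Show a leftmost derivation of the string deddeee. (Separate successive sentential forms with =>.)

S=>TVe=>VVe=>YVTVe=>dVTVe=>deTVe=>deVVe=>deTdeVe=>deddeVe=>deddeee

S => TVe   [S -> T V e]
TVe => VVe   [T -> V]
VVe => YVTVe   [V -> Y V T]
YVTVe => dVTVe   [Y -> d]
dVTVe => deTVe   [V -> e]
deTVe => deVVe   [T -> V]
deVVe => deTdeVe   [V -> T d e]
deTdeVe => deddeVe   [T -> d]
deddeVe => deddeee   [V -> e]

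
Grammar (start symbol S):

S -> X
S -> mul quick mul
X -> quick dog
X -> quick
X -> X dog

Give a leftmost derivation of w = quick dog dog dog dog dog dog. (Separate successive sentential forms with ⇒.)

S ⇒ X ⇒ X dog ⇒ X dog dog ⇒ X dog dog dog ⇒ X dog dog dog dog ⇒ X dog dog dog dog dog ⇒ quick dog dog dog dog dog dog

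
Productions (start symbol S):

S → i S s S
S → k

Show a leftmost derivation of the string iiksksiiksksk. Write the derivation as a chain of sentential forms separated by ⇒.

S⇒iSsS⇒iiSsSsS⇒iiksSsS⇒iiksksS⇒iiksksiSsS⇒iiksksiiSsSsS⇒iiksksiiksSsS⇒iiksksiiksksS⇒iiksksiiksksk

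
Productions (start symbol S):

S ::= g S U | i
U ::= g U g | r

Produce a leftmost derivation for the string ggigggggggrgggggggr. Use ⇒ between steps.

S ⇒ gSU ⇒ ggSUU ⇒ ggiUU ⇒ ggigUgU ⇒ ggiggUggU ⇒ ggigggUgggU ⇒ ggiggggUggggU ⇒ ggigggggUgggggU ⇒ ggiggggggUggggggU ⇒ ggigggggggUgggggggU ⇒ ggigggggggrgggggggU ⇒ ggigggggggrgggggggr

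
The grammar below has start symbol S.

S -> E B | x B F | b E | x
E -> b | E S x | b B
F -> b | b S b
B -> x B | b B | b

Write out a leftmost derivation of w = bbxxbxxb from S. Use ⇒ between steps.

S ⇒ EB ⇒ bBB ⇒ bbB ⇒ bbxB ⇒ bbxxB ⇒ bbxxbB ⇒ bbxxbxB ⇒ bbxxbxxB ⇒ bbxxbxxb

S ⇒ EB   [S -> E B]
EB ⇒ bBB   [E -> b B]
bBB ⇒ bbB   [B -> b]
bbB ⇒ bbxB   [B -> x B]
bbxB ⇒ bbxxB   [B -> x B]
bbxxB ⇒ bbxxbB   [B -> b B]
bbxxbB ⇒ bbxxbxB   [B -> x B]
bbxxbxB ⇒ bbxxbxxB   [B -> x B]
bbxxbxxB ⇒ bbxxbxxb   [B -> b]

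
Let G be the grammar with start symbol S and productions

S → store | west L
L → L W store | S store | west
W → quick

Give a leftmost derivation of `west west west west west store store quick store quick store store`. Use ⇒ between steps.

S ⇒ west L   [S → west L]
west L ⇒ west S store   [L → S store]
west S store ⇒ west west L store   [S → west L]
west west L store ⇒ west west L W store store   [L → L W store]
west west L W store store ⇒ west west L W store W store store   [L → L W store]
west west L W store W store store ⇒ west west S store W store W store store   [L → S store]
west west S store W store W store store ⇒ west west west L store W store W store store   [S → west L]
west west west L store W store W store store ⇒ west west west S store store W store W store store   [L → S store]
west west west S store store W store W store store ⇒ west west west west L store store W store W store store   [S → west L]
west west west west L store store W store W store store ⇒ west west west west west store store W store W store store   [L → west]
west west west west west store store W store W store store ⇒ west west west west west store store quick store W store store   [W → quick]
west west west west west store store quick store W store store ⇒ west west west west west store store quick store quick store store   [W → quick]

S ⇒ west L ⇒ west S store ⇒ west west L store ⇒ west west L W store store ⇒ west west L W store W store store ⇒ west west S store W store W store store ⇒ west west west L store W store W store store ⇒ west west west S store store W store W store store ⇒ west west west west L store store W store W store store ⇒ west west west west west store store W store W store store ⇒ west west west west west store store quick store W store store ⇒ west west west west west store store quick store quick store store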